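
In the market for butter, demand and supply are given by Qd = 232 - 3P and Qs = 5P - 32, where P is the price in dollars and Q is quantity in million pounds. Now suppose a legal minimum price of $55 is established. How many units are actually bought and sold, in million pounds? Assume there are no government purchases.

67

In a free market, 232 - 3P = 5P - 32 gives the equilibrium P* = 33, Q* = 133.
The floor of 55 is above the equilibrium price 33, so it binds.
At P = 55: Qd = 232 - 3·55 = 67 and Qs = 5·55 - 32 = 243.
The quantity actually transacted is the short side, demand: 67.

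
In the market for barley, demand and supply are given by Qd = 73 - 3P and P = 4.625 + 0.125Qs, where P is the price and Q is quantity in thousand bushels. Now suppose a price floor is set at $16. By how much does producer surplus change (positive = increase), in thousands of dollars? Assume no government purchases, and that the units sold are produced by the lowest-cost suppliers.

129.75

Rearranging supply gives Qs = 8P - 37. Without the control the market clears where 73 - 3P = 8P - 37, i.e. P* = 10 and Q* = 43.
Since 16 > 10, the floor is binding.
At P = 16: Qd = 73 - 3·16 = 25 and Qs = 8·16 - 37 = 91.
Producer surplus without the control is ½ · (10 - 4.625) · 43 = 115.5625.
With the floor, 25 units are sold at 16. The supply price at Q = 25 is 7.75, so PS = ½ · [(16 - 4.625) + (16 - 7.75)] · 25 = 245.3125.
Change in producer surplus = 245.3125 - 115.5625 = 129.75.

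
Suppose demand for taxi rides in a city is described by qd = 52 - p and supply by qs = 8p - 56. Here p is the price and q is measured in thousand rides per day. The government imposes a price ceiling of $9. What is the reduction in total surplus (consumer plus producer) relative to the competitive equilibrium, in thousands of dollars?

324

In a free market, 52 - p = 8p - 56 gives the equilibrium p* = 12, q* = 40.
The ceiling of 9 is below the equilibrium price 12, so it binds.
At p = 9: qd = 52 - 9 = 43 and qs = 8·9 - 56 = 16.
Quantity traded falls to 16. At q = 16 the demand price is 52 - 16 = 36 and the supply price is (56 + 16)/8 = 9.
Deadweight loss = ½ · (36 - 9) · (40 - 16) = ½ · 27 · 24 = 324.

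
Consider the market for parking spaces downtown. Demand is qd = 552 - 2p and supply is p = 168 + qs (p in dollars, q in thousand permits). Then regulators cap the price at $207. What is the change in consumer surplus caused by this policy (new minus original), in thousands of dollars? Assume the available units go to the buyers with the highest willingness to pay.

Rearranging supply gives qs = p - 168. Setting quantity demanded equal to quantity supplied, 552 - 2p = p - 168, gives p* = 240 and q* = 72.
Since 207 < 240, the ceiling is binding.
At p = 207: qd = 552 - 2·207 = 138 and qs = 207 - 168 = 39.
Consumer surplus without the control is ½ · (276 - 240) · 72 = 1296.
With the ceiling, 39 units are sold at 207 (assume they go to the highest-value buyers). The demand price at q = 39 is 256.5, so CS = ½ · [(276 - 207) + (256.5 - 207)] · 39 = 2310.75.
Change in consumer surplus = 2310.75 - 1296 = 1014.75.

1014.75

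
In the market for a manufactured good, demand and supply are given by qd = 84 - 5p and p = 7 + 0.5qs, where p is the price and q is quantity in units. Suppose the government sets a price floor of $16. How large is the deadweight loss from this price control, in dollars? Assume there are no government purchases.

Rearranging supply gives qs = 2p - 14. Setting quantity demanded equal to quantity supplied, 84 - 5p = 2p - 14, gives p* = 14 and q* = 14.
The floor of 16 is above the equilibrium price 14, so it binds.
At p = 16: qd = 84 - 5·16 = 4 and qs = 2·16 - 14 = 18.
Quantity traded falls to 4. At q = 4 the demand price is (84 - 4)/5 = 16 and the supply price is (14 + 4)/2 = 9.
Deadweight loss = ½ · (16 - 9) · (14 - 4) = ½ · 7 · 10 = 35.

35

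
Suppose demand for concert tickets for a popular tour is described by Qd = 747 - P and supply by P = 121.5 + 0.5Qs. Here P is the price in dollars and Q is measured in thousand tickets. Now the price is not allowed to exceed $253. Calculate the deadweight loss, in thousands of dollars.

Rearranging supply gives Qs = 2P - 243. Without the control the market clears where 747 - P = 2P - 243, i.e. P* = 330 and Q* = 417.
The ceiling of 253 is below the equilibrium price 330, so it binds.
At P = 253: Qd = 747 - 253 = 494 and Qs = 2·253 - 243 = 263.
Quantity traded falls to 263. At Q = 263 the demand price is 747 - 263 = 484 and the supply price is (243 + 263)/2 = 253.
Deadweight loss = ½ · (484 - 253) · (417 - 263) = ½ · 231 · 154 = 17787.

17787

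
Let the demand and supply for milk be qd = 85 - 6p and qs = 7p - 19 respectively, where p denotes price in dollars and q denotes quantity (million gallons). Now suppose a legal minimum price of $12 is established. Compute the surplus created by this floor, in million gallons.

52

Without the control the market clears where 85 - 6p = 7p - 19, i.e. p* = 8 and q* = 37.
The floor of 12 is above the equilibrium price 8, so it binds.
At p = 12: qd = 85 - 6·12 = 13 and qs = 7·12 - 19 = 65.
Surplus = qs - qd = 65 - 13 = 52.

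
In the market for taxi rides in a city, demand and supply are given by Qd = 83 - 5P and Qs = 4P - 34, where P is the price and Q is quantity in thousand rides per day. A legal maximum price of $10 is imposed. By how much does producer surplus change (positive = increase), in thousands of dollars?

-36

Equilibrium: 83 - 5P = 4P - 34, so 117 = 9P and P* = 13, Q* = 18.
Since 10 < 13, the ceiling is binding.
At P = 10: Qd = 83 - 5·10 = 33 and Qs = 4·10 - 34 = 6.
Producer surplus without the control is ½ · (13 - 8.5) · 18 = 40.5.
With the ceiling, producers sell 6 units at 10, so PS = ½ · (10 - 8.5) · 6 = 4.5.
Change in producer surplus = 4.5 - 40.5 = -36.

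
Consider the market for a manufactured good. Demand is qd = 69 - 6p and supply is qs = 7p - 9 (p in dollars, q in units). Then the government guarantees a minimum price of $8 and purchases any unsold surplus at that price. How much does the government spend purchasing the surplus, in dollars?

208

Without the control the market clears where 69 - 6p = 7p - 9, i.e. p* = 6 and q* = 33.
Since 8 > 6, the floor is binding.
At p = 8: qd = 69 - 6·8 = 21 and qs = 7·8 - 9 = 47.
Surplus = qs - qd = 26.
Government expenditure = surplus × support price = 26 × 8 = 208.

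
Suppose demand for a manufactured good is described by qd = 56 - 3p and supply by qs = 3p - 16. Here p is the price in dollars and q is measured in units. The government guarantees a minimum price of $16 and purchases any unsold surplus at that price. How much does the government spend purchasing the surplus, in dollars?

384

Without the control the market clears where 56 - 3p = 3p - 16, i.e. p* = 12 and q* = 20.
Because the floor (16) lies above the market-clearing price, it is binding.
At p = 16: qd = 56 - 3·16 = 8 and qs = 3·16 - 16 = 32.
Surplus = qs - qd = 24.
Government expenditure = surplus × support price = 24 × 16 = 384.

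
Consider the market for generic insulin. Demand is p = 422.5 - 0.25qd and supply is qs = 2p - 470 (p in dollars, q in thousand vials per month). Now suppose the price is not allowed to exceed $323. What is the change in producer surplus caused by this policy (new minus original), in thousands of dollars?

Rearranging demand gives qd = 1690 - 4p. In a free market, 1690 - 4p = 2p - 470 gives the equilibrium p* = 360, q* = 250.
Since 323 < 360, the ceiling is binding.
At p = 323: qd = 1690 - 4·323 = 398 and qs = 2·323 - 470 = 176.
Producer surplus without the control is ½ · (360 - 235) · 250 = 15625.
With the ceiling, producers sell 176 units at 323, so PS = ½ · (323 - 235) · 176 = 7744.
Change in producer surplus = 7744 - 15625 = -7881.

-7881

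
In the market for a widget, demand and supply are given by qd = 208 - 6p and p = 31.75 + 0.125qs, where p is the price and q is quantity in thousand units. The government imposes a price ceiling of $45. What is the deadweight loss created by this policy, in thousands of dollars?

Rearranging supply gives qs = 8p - 254. Without the control the market clears where 208 - 6p = 8p - 254, i.e. p* = 33 and q* = 10.
Since 45 is above p* = 33, the ceiling does not bind and the free-market outcome prevails.
Since the control does not bind, no trades are prevented and deadweight loss is zero.

0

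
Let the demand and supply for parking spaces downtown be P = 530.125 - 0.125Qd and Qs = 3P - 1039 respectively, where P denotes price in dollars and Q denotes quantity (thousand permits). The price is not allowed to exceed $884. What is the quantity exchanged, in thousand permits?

401

Rearranging demand gives Qd = 4241 - 8P. Without the control the market clears where 4241 - 8P = 3P - 1039, i.e. P* = 480 and Q* = 401.
Since 884 is above P* = 480, the ceiling does not bind and the free-market outcome prevails.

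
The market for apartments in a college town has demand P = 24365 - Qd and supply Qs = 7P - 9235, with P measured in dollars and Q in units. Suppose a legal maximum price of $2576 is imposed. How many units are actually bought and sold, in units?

8797

Rearranging demand gives Qd = 24365 - P. Without the control the market clears where 24365 - P = 7P - 9235, i.e. P* = 4200 and Q* = 20165.
Since 2576 < 4200, the ceiling is binding.
At P = 2576: Qd = 24365 - 2576 = 21789 and Qs = 7·2576 - 9235 = 8797.
The quantity actually transacted is the short side, supply: 8797.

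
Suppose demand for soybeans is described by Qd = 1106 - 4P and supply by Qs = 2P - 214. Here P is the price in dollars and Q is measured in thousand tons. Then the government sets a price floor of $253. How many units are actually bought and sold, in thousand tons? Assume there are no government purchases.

Without the control the market clears where 1106 - 4P = 2P - 214, i.e. P* = 220 and Q* = 226.
The floor of 253 is above the equilibrium price 220, so it binds.
At P = 253: Qd = 1106 - 4·253 = 94 and Qs = 2·253 - 214 = 292.
The quantity actually transacted is the short side, demand: 94.

94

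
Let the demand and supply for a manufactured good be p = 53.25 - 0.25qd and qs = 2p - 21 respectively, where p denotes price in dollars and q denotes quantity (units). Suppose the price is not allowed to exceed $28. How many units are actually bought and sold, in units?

Rearranging demand gives qd = 213 - 4p. Equilibrium: 213 - 4p = 2p - 21, so 234 = 6p and p* = 39, q* = 57.
Since 28 < 39, the ceiling is binding.
At p = 28: qd = 213 - 4·28 = 101 and qs = 2·28 - 21 = 35.
The quantity actually transacted is the short side, supply: 35.

35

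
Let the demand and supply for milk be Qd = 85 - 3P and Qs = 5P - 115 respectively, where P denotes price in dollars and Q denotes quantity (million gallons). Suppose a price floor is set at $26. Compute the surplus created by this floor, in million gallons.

8

Without the control the market clears where 85 - 3P = 5P - 115, i.e. P* = 25 and Q* = 10.
The floor of 26 is above the equilibrium price 25, so it binds.
At P = 26: Qd = 85 - 3·26 = 7 and Qs = 5·26 - 115 = 15.
Surplus = Qs - Qd = 15 - 7 = 8.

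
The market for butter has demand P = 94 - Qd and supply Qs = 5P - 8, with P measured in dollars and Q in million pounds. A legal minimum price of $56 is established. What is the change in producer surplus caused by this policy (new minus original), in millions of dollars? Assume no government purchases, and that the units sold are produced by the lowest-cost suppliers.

Rearranging demand gives Qd = 94 - P. Setting quantity demanded equal to quantity supplied, 94 - P = 5P - 8, gives P* = 17 and Q* = 77.
The floor of 56 is above the equilibrium price 17, so it binds.
At P = 56: Qd = 94 - 56 = 38 and Qs = 5·56 - 8 = 272.
Producer surplus without the control is ½ · (17 - 1.6) · 77 = 592.9.
With the floor, 38 units are sold at 56. The supply price at Q = 38 is 9.2, so PS = ½ · [(56 - 1.6) + (56 - 9.2)] · 38 = 1922.8.
Change in producer surplus = 1922.8 - 592.9 = 1329.9.

1329.9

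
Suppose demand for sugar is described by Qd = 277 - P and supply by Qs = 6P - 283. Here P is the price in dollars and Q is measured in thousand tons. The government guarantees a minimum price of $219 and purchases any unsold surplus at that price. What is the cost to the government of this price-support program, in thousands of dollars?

213087

Equilibrium: 277 - P = 6P - 283, so 560 = 7P and P* = 80, Q* = 197.
Since 219 > 80, the floor is binding.
At P = 219: Qd = 277 - 219 = 58 and Qs = 6·219 - 283 = 1031.
Surplus = Qs - Qd = 973.
Government expenditure = surplus × support price = 973 × 219 = 213087.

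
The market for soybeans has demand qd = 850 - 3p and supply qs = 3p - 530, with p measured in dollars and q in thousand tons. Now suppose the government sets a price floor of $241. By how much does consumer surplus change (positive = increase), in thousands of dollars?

Equilibrium: 850 - 3p = 3p - 530, so 1380 = 6p and p* = 230, q* = 160.
Since 241 > 230, the floor is binding.
At p = 241: qd = 850 - 3·241 = 127 and qs = 3·241 - 530 = 193.
Consumer surplus without the control is ½ · (850/3 - 230) · 160 = 12800/3.
With the floor, consumers buy 127 units at 241, so CS = ½ · (850/3 - 241) · 127 = 16129/6.
Change in consumer surplus = 16129/6 - 12800/3 = -1578.5.

-1578.5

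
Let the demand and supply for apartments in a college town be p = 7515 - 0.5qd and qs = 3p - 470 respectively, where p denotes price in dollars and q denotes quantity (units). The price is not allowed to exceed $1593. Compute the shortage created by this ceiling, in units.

Rearranging demand gives qd = 15030 - 2p. In a free market, 15030 - 2p = 3p - 470 gives the equilibrium p* = 3100, q* = 8830.
Because the ceiling (1593) lies below the market-clearing price, it is binding.
At p = 1593: qd = 15030 - 2·1593 = 11844 and qs = 3·1593 - 470 = 4309.
Shortage = qd - qs = 11844 - 4309 = 7535.

7535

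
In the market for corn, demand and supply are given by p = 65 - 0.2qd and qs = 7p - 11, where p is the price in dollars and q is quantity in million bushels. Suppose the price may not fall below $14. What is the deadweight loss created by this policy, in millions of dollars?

0

Rearranging demand gives qd = 325 - 5p. Without the control the market clears where 325 - 5p = 7p - 11, i.e. p* = 28 and q* = 185.
The floor of 14 is below the equilibrium price 28, so it is not binding; the market clears at p* = 28, q* = 185.
Since the control does not bind, no trades are prevented and deadweight loss is zero.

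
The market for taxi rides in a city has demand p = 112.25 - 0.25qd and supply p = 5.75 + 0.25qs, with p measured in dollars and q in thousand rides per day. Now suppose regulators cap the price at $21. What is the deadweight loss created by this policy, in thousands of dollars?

Rearranging demand gives qd = 449 - 4p; rearranging supply gives qs = 4p - 23. Setting quantity demanded equal to quantity supplied, 449 - 4p = 4p - 23, gives p* = 59 and q* = 213.
Because the ceiling (21) lies below the market-clearing price, it is binding.
At p = 21: qd = 449 - 4·21 = 365 and qs = 4·21 - 23 = 61.
Quantity traded falls to 61. At q = 61 the demand price is (449 - 61)/4 = 97 and the supply price is (23 + 61)/4 = 21.
Deadweight loss = ½ · (97 - 21) · (213 - 61) = ½ · 76 · 152 = 5776.

5776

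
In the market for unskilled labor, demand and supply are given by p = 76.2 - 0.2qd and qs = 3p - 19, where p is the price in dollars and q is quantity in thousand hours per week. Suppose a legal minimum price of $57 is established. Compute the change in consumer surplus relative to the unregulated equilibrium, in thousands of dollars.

Rearranging demand gives qd = 381 - 5p. Without the control the market clears where 381 - 5p = 3p - 19, i.e. p* = 50 and q* = 131.
The floor of 57 is above the equilibrium price 50, so it binds.
At p = 57: qd = 381 - 5·57 = 96 and qs = 3·57 - 19 = 152.
Consumer surplus without the control is ½ · (76.2 - 50) · 131 = 1716.1.
With the floor, consumers buy 96 units at 57, so CS = ½ · (76.2 - 57) · 96 = 921.6.
Change in consumer surplus = 921.6 - 1716.1 = -794.5.

-794.5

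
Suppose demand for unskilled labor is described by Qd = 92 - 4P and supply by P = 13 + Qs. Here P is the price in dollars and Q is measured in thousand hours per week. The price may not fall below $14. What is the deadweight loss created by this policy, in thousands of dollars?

Rearranging supply gives Qs = P - 13. Without the control the market clears where 92 - 4P = P - 13, i.e. P* = 21 and Q* = 8.
Since 14 is below P* = 21, the floor does not bind and the free-market outcome prevails.
Since the control does not bind, no trades are prevented and deadweight loss is zero.

0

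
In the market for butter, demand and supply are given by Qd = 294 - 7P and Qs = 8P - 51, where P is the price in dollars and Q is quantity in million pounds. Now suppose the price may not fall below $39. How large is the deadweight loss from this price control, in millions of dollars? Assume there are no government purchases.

Equilibrium: 294 - 7P = 8P - 51, so 345 = 15P and P* = 23, Q* = 133.
Since 39 > 23, the floor is binding.
At P = 39: Qd = 294 - 7·39 = 21 and Qs = 8·39 - 51 = 261.
Quantity traded falls to 21. At Q = 21 the demand price is (294 - 21)/7 = 39 and the supply price is (51 + 21)/8 = 9.
Deadweight loss = ½ · (39 - 9) · (133 - 21) = ½ · 30 · 112 = 1680.

1680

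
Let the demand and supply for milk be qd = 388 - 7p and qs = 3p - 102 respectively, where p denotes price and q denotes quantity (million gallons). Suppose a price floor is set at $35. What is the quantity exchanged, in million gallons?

45

Equilibrium: 388 - 7p = 3p - 102, so 490 = 10p and p* = 49, q* = 45.
The floor of 35 is below the equilibrium price 49, so it is not binding; the market clears at p* = 49, q* = 45.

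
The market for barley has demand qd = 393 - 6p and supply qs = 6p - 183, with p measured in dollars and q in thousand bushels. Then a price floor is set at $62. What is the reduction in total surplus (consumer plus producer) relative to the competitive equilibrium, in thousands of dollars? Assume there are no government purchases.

Setting quantity demanded equal to quantity supplied, 393 - 6p = 6p - 183, gives p* = 48 and q* = 105.
The floor of 62 is above the equilibrium price 48, so it binds.
At p = 62: qd = 393 - 6·62 = 21 and qs = 6·62 - 183 = 189.
Quantity traded falls to 21. At q = 21 the demand price is (393 - 21)/6 = 62 and the supply price is (183 + 21)/6 = 34.
Deadweight loss = ½ · (62 - 34) · (105 - 21) = ½ · 28 · 84 = 1176.

1176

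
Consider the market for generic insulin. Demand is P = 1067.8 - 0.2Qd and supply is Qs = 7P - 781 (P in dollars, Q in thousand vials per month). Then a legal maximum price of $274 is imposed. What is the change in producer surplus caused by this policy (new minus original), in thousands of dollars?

-463268

Rearranging demand gives Qd = 5339 - 5P. Equilibrium: 5339 - 5P = 7P - 781, so 6120 = 12P and P* = 510, Q* = 2789.
Since 274 < 510, the ceiling is binding.
At P = 274: Qd = 5339 - 5·274 = 3969 and Qs = 7·274 - 781 = 1137.
Producer surplus without the control is ½ · (510 - 781/7) · 2789 = 7778521/14.
With the ceiling, producers sell 1137 units at 274, so PS = ½ · (274 - 781/7) · 1137 = 1292769/14.
Change in producer surplus = 1292769/14 - 7778521/14 = -463268.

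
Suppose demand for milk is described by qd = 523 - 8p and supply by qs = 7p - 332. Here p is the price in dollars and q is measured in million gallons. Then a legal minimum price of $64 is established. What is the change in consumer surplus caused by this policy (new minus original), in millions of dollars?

Setting quantity demanded equal to quantity supplied, 523 - 8p = 7p - 332, gives p* = 57 and q* = 67.
Because the floor (64) lies above the market-clearing price, it is binding.
At p = 64: qd = 523 - 8·64 = 11 and qs = 7·64 - 332 = 116.
Consumer surplus without the control is ½ · (65.375 - 57) · 67 = 280.5625.
With the floor, consumers buy 11 units at 64, so CS = ½ · (65.375 - 64) · 11 = 7.5625.
Change in consumer surplus = 7.5625 - 280.5625 = -273.

-273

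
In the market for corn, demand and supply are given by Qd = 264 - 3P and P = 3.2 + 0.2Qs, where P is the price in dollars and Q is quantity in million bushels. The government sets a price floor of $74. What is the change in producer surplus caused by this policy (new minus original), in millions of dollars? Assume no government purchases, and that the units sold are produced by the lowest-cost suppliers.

Rearranging supply gives Qs = 5P - 16. In a free market, 264 - 3P = 5P - 16 gives the equilibrium P* = 35, Q* = 159.
The floor of 74 is above the equilibrium price 35, so it binds.
At P = 74: Qd = 264 - 3·74 = 42 and Qs = 5·74 - 16 = 354.
Producer surplus without the control is ½ · (35 - 3.2) · 159 = 2528.1.
With the floor, 42 units are sold at 74. The supply price at Q = 42 is 11.6, so PS = ½ · [(74 - 3.2) + (74 - 11.6)] · 42 = 2797.2.
Change in producer surplus = 2797.2 - 2528.1 = 269.1.

269.1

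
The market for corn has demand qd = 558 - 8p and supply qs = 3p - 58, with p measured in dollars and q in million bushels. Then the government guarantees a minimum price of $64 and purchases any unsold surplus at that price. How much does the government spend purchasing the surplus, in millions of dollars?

Setting quantity demanded equal to quantity supplied, 558 - 8p = 3p - 58, gives p* = 56 and q* = 110.
The floor of 64 is above the equilibrium price 56, so it binds.
At p = 64: qd = 558 - 8·64 = 46 and qs = 3·64 - 58 = 134.
Surplus = qs - qd = 88.
Government expenditure = surplus × support price = 88 × 64 = 5632.

5632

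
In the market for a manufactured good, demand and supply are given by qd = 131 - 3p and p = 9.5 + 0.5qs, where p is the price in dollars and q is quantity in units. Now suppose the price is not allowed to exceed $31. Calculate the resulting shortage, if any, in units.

0

Rearranging supply gives qs = 2p - 19. Equilibrium: 131 - 3p = 2p - 19, so 150 = 5p and p* = 30, q* = 41.
Since 31 is above p* = 30, the ceiling does not bind and the free-market outcome prevails.
Since the control does not bind, there is no shortage.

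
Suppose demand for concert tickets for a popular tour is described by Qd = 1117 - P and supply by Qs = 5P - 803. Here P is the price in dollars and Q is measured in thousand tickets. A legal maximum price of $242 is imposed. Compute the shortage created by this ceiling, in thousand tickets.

In a free market, 1117 - P = 5P - 803 gives the equilibrium P* = 320, Q* = 797.
Since 242 < 320, the ceiling is binding.
At P = 242: Qd = 1117 - 242 = 875 and Qs = 5·242 - 803 = 407.
Shortage = Qd - Qs = 875 - 407 = 468.

468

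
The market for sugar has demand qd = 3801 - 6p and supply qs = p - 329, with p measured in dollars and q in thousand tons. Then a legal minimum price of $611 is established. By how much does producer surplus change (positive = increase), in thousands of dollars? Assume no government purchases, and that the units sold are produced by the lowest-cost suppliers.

In a free market, 3801 - 6p = p - 329 gives the equilibrium p* = 590, q* = 261.
The floor of 611 is above the equilibrium price 590, so it binds.
At p = 611: qd = 3801 - 6·611 = 135 and qs = 611 - 329 = 282.
Producer surplus without the control is ½ · (590 - 329) · 261 = 34060.5.
With the floor, 135 units are sold at 611. The supply price at q = 135 is 464, so PS = ½ · [(611 - 329) + (611 - 464)] · 135 = 28957.5.
Change in producer surplus = 28957.5 - 34060.5 = -5103.

-5103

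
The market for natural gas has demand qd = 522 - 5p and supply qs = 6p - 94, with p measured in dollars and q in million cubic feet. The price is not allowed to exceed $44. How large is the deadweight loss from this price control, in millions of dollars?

Equilibrium: 522 - 5p = 6p - 94, so 616 = 11p and p* = 56, q* = 242.
Since 44 < 56, the ceiling is binding.
At p = 44: qd = 522 - 5·44 = 302 and qs = 6·44 - 94 = 170.
Quantity traded falls to 170. At q = 170 the demand price is (522 - 170)/5 = 70.4 and the supply price is (94 + 170)/6 = 44.
Deadweight loss = ½ · (70.4 - 44) · (242 - 170) = ½ · 26.4 · 72 = 950.4.

950.4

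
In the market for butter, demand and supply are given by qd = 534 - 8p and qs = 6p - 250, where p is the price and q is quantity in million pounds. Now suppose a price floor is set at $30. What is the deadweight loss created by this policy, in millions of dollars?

Equilibrium: 534 - 8p = 6p - 250, so 784 = 14p and p* = 56, q* = 86.
Since 30 is below p* = 56, the floor does not bind and the free-market outcome prevails.
Since the control does not bind, no trades are prevented and deadweight loss is zero.

0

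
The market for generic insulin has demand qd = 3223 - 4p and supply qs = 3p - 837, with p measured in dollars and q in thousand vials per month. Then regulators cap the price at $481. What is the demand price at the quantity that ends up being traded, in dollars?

654.25

Equilibrium: 3223 - 4p = 3p - 837, so 4060 = 7p and p* = 580, q* = 903.
The ceiling of 481 is below the equilibrium price 580, so it binds.
At p = 481: qd = 3223 - 4·481 = 1299 and qs = 3·481 - 837 = 606.
Only 606 units reach the market. On the demand curve, the marginal buyer's willingness to pay at q = 606 is (3223 - 606)/4 = 654.25.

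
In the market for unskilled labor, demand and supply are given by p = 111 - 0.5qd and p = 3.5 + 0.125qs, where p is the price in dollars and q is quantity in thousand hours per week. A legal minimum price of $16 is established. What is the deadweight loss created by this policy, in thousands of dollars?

0

Rearranging demand gives qd = 222 - 2p; rearranging supply gives qs = 8p - 28. Without the control the market clears where 222 - 2p = 8p - 28, i.e. p* = 25 and q* = 172.
The floor of 16 is below the equilibrium price 25, so it is not binding; the market clears at p* = 25, q* = 172.
Since the control does not bind, no trades are prevented and deadweight loss is zero.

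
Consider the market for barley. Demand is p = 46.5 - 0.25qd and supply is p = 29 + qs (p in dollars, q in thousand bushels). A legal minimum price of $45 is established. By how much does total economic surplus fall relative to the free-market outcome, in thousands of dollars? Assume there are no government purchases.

40

Rearranging demand gives qd = 186 - 4p; rearranging supply gives qs = p - 29. Setting quantity demanded equal to quantity supplied, 186 - 4p = p - 29, gives p* = 43 and q* = 14.
Since 45 > 43, the floor is binding.
At p = 45: qd = 186 - 4·45 = 6 and qs = 45 - 29 = 16.
Quantity traded falls to 6. At q = 6 the demand price is (186 - 6)/4 = 45 and the supply price is 29 + 6 = 35.
Deadweight loss = ½ · (45 - 35) · (14 - 6) = ½ · 10 · 8 = 40.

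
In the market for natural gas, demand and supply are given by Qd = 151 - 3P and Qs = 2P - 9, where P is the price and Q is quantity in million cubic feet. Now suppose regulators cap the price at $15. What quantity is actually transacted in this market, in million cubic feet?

Without the control the market clears where 151 - 3P = 2P - 9, i.e. P* = 32 and Q* = 55.
Since 15 < 32, the ceiling is binding.
At P = 15: Qd = 151 - 3·15 = 106 and Qs = 2·15 - 9 = 21.
The quantity actually transacted is the short side, supply: 21.

21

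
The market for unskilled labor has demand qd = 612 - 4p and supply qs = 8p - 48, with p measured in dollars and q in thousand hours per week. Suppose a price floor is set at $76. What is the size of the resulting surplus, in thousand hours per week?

In a free market, 612 - 4p = 8p - 48 gives the equilibrium p* = 55, q* = 392.
Because the floor (76) lies above the market-clearing price, it is binding.
At p = 76: qd = 612 - 4·76 = 308 and qs = 8·76 - 48 = 560.
Surplus = qs - qd = 560 - 308 = 252.

252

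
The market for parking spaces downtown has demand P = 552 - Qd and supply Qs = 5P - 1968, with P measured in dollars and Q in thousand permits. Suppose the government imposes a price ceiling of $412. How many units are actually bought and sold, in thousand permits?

92

Rearranging demand gives Qd = 552 - P. Without the control the market clears where 552 - P = 5P - 1968, i.e. P* = 420 and Q* = 132.
The ceiling of 412 is below the equilibrium price 420, so it binds.
At P = 412: Qd = 552 - 412 = 140 and Qs = 5·412 - 1968 = 92.
The quantity actually transacted is the short side, supply: 92.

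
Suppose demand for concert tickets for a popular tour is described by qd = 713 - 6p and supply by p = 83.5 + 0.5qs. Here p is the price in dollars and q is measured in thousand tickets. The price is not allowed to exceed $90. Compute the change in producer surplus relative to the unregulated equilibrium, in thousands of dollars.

Rearranging supply gives qs = 2p - 167. Without the control the market clears where 713 - 6p = 2p - 167, i.e. p* = 110 and q* = 53.
The ceiling of 90 is below the equilibrium price 110, so it binds.
At p = 90: qd = 713 - 6·90 = 173 and qs = 2·90 - 167 = 13.
Producer surplus without the control is ½ · (110 - 83.5) · 53 = 702.25.
With the ceiling, producers sell 13 units at 90, so PS = ½ · (90 - 83.5) · 13 = 42.25.
Change in producer surplus = 42.25 - 702.25 = -660.

-660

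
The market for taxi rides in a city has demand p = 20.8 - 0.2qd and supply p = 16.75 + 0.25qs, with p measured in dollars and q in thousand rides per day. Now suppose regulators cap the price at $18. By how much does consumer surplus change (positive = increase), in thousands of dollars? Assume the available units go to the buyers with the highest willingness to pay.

Rearranging demand gives qd = 104 - 5p; rearranging supply gives qs = 4p - 67. In a free market, 104 - 5p = 4p - 67 gives the equilibrium p* = 19, q* = 9.
The ceiling of 18 is below the equilibrium price 19, so it binds.
At p = 18: qd = 104 - 5·18 = 14 and qs = 4·18 - 67 = 5.
Consumer surplus without the control is ½ · (20.8 - 19) · 9 = 8.1.
With the ceiling, 5 units are sold at 18 (assume they go to the highest-value buyers). The demand price at q = 5 is 19.8, so CS = ½ · [(20.8 - 18) + (19.8 - 18)] · 5 = 11.5.
Change in consumer surplus = 11.5 - 8.1 = 3.4.

3.4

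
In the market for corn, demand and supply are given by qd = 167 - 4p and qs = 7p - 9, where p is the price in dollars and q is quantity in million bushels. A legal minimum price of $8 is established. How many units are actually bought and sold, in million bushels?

In a free market, 167 - 4p = 7p - 9 gives the equilibrium p* = 16, q* = 103.
Since 8 is below p* = 16, the floor does not bind and the free-market outcome prevails.

103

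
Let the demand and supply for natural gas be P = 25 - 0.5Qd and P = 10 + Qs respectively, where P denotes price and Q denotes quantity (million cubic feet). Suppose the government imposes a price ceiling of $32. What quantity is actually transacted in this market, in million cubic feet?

Rearranging demand gives Qd = 50 - 2P; rearranging supply gives Qs = P - 10. Equilibrium: 50 - 2P = P - 10, so 60 = 3P and P* = 20, Q* = 10.
Since 32 is above P* = 20, the ceiling does not bind and the free-market outcome prevails.

10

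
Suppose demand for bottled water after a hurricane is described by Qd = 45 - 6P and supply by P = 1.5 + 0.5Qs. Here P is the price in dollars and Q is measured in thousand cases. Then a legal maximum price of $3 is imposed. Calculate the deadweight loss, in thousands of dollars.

12

Rearranging supply gives Qs = 2P - 3. In a free market, 45 - 6P = 2P - 3 gives the equilibrium P* = 6, Q* = 9.
The ceiling of 3 is below the equilibrium price 6, so it binds.
At P = 3: Qd = 45 - 6·3 = 27 and Qs = 2·3 - 3 = 3.
Quantity traded falls to 3. At Q = 3 the demand price is (45 - 3)/6 = 7 and the supply price is (3 + 3)/2 = 3.
Deadweight loss = ½ · (7 - 3) · (9 - 3) = ½ · 4 · 6 = 12.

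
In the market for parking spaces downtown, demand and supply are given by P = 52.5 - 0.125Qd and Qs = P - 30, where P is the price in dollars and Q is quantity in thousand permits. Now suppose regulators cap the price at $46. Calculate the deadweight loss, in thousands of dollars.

9

Rearranging demand gives Qd = 420 - 8P. Without the control the market clears where 420 - 8P = P - 30, i.e. P* = 50 and Q* = 20.
Because the ceiling (46) lies below the market-clearing price, it is binding.
At P = 46: Qd = 420 - 8·46 = 52 and Qs = 46 - 30 = 16.
Quantity traded falls to 16. At Q = 16 the demand price is (420 - 16)/8 = 50.5 and the supply price is 30 + 16 = 46.
Deadweight loss = ½ · (50.5 - 46) · (20 - 16) = ½ · 4.5 · 4 = 9.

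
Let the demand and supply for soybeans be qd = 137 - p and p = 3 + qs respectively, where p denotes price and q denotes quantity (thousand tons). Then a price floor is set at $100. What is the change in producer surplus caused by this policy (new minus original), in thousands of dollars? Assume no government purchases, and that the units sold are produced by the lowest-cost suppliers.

660

Rearranging supply gives qs = p - 3. Setting quantity demanded equal to quantity supplied, 137 - p = p - 3, gives p* = 70 and q* = 67.
The floor of 100 is above the equilibrium price 70, so it binds.
At p = 100: qd = 137 - 100 = 37 and qs = 100 - 3 = 97.
Producer surplus without the control is ½ · (70 - 3) · 67 = 2244.5.
With the floor, 37 units are sold at 100. The supply price at q = 37 is 40, so PS = ½ · [(100 - 3) + (100 - 40)] · 37 = 2904.5.
Change in producer surplus = 2904.5 - 2244.5 = 660.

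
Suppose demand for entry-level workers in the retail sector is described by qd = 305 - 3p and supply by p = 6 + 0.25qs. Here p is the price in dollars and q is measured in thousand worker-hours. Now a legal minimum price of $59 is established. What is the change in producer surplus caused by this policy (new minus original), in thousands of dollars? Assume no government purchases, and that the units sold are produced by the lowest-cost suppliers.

1374

Rearranging supply gives qs = 4p - 24. Setting quantity demanded equal to quantity supplied, 305 - 3p = 4p - 24, gives p* = 47 and q* = 164.
Since 59 > 47, the floor is binding.
At p = 59: qd = 305 - 3·59 = 128 and qs = 4·59 - 24 = 212.
Producer surplus without the control is ½ · (47 - 6) · 164 = 3362.
With the floor, 128 units are sold at 59. The supply price at q = 128 is 38, so PS = ½ · [(59 - 6) + (59 - 38)] · 128 = 4736.
Change in producer surplus = 4736 - 3362 = 1374.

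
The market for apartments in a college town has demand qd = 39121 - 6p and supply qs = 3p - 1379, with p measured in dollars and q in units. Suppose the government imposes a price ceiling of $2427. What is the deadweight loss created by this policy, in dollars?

9668990.25

Without the control the market clears where 39121 - 6p = 3p - 1379, i.e. p* = 4500 and q* = 12121.
Because the ceiling (2427) lies below the market-clearing price, it is binding.
At p = 2427: qd = 39121 - 6·2427 = 24559 and qs = 3·2427 - 1379 = 5902.
Quantity traded falls to 5902. At q = 5902 the demand price is (39121 - 5902)/6 = 5536.5 and the supply price is (1379 + 5902)/3 = 2427.
Deadweight loss = ½ · (5536.5 - 2427) · (12121 - 5902) = ½ · 3109.5 · 6219 = 9668990.25.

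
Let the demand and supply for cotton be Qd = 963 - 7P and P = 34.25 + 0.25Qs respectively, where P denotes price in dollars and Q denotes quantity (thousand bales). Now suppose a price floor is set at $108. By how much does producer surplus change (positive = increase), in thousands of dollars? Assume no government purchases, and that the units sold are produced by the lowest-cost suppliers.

Rearranging supply gives Qs = 4P - 137. Setting quantity demanded equal to quantity supplied, 963 - 7P = 4P - 137, gives P* = 100 and Q* = 263.
Because the floor (108) lies above the market-clearing price, it is binding.
At P = 108: Qd = 963 - 7·108 = 207 and Qs = 4·108 - 137 = 295.
Producer surplus without the control is ½ · (100 - 34.25) · 263 = 8646.125.
With the floor, 207 units are sold at 108. The supply price at Q = 207 is 86, so PS = ½ · [(108 - 34.25) + (108 - 86)] · 207 = 9910.125.
Change in producer surplus = 9910.125 - 8646.125 = 1264.

1264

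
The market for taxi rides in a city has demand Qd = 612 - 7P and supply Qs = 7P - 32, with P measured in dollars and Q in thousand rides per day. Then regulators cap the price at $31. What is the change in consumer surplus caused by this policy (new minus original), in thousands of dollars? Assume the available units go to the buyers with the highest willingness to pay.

1987.5

Without the control the market clears where 612 - 7P = 7P - 32, i.e. P* = 46 and Q* = 290.
The ceiling of 31 is below the equilibrium price 46, so it binds.
At P = 31: Qd = 612 - 7·31 = 395 and Qs = 7·31 - 32 = 185.
Consumer surplus without the control is ½ · (612/7 - 46) · 290 = 42050/7.
With the ceiling, 185 units are sold at 31 (assume they go to the highest-value buyers). The demand price at Q = 185 is 61, so CS = ½ · [(612/7 - 31) + (61 - 31)] · 185 = 111925/14.
Change in consumer surplus = 111925/14 - 42050/7 = 1987.5.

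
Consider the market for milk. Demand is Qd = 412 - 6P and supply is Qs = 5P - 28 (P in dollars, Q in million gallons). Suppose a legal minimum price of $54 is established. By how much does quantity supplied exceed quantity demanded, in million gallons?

Without the control the market clears where 412 - 6P = 5P - 28, i.e. P* = 40 and Q* = 172.
Since 54 > 40, the floor is binding.
At P = 54: Qd = 412 - 6·54 = 88 and Qs = 5·54 - 28 = 242.
Surplus = Qs - Qd = 242 - 88 = 154.

154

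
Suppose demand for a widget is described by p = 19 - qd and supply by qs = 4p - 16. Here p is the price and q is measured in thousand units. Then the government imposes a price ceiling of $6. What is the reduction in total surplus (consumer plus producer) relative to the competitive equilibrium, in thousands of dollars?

10

Rearranging demand gives qd = 19 - p. Without the control the market clears where 19 - p = 4p - 16, i.e. p* = 7 and q* = 12.
The ceiling of 6 is below the equilibrium price 7, so it binds.
At p = 6: qd = 19 - 6 = 13 and qs = 4·6 - 16 = 8.
Quantity traded falls to 8. At q = 8 the demand price is 19 - 8 = 11 and the supply price is (16 + 8)/4 = 6.
Deadweight loss = ½ · (11 - 6) · (12 - 8) = ½ · 5 · 4 = 10.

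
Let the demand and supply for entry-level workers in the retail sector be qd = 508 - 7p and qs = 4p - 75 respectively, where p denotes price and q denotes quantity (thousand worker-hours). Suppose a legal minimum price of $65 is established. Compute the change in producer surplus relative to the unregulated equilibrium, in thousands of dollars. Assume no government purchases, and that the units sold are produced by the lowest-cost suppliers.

-246

Without the control the market clears where 508 - 7p = 4p - 75, i.e. p* = 53 and q* = 137.
Since 65 > 53, the floor is binding.
At p = 65: qd = 508 - 7·65 = 53 and qs = 4·65 - 75 = 185.
Producer surplus without the control is ½ · (53 - 18.75) · 137 = 2346.125.
With the floor, 53 units are sold at 65. The supply price at q = 53 is 32, so PS = ½ · [(65 - 18.75) + (65 - 32)] · 53 = 2100.125.
Change in producer surplus = 2100.125 - 2346.125 = -246.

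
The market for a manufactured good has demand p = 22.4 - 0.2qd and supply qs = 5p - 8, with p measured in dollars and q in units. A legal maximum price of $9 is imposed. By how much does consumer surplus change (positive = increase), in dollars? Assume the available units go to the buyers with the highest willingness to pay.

88.5

Rearranging demand gives qd = 112 - 5p. In a free market, 112 - 5p = 5p - 8 gives the equilibrium p* = 12, q* = 52.
The ceiling of 9 is below the equilibrium price 12, so it binds.
At p = 9: qd = 112 - 5·9 = 67 and qs = 5·9 - 8 = 37.
Consumer surplus without the control is ½ · (22.4 - 12) · 52 = 270.4.
With the ceiling, 37 units are sold at 9 (assume they go to the highest-value buyers). The demand price at q = 37 is 15, so CS = ½ · [(22.4 - 9) + (15 - 9)] · 37 = 358.9.
Change in consumer surplus = 358.9 - 270.4 = 88.5.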